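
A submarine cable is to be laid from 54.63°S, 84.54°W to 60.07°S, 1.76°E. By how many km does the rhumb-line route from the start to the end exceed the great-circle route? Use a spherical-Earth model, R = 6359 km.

363 km

Great circle: cos σ = sin φ₁ sin φ₂ + cos φ₁ cos φ₂ cos Δλ,  σ = 0.7593 rad → d_gc = 4828.4 km
Rhumb line: Δψ = -0.1764, q = Δφ/Δψ = 0.5383, d_rh = R√(Δφ²+q²Δλ²) = 5191.2 km
Excess = 5191.2 − 4828.4 = 362.8 ≈ 363 km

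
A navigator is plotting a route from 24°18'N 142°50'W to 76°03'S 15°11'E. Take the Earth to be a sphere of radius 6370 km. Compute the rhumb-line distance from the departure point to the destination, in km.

Rhumb course C = atan2(Δλ, Δψ) with Δψ = ln[tan(π/4+φ₂/2)/tan(π/4+φ₁/2)] = -2.5384, Δλ = +2.7579 → C = 132.63°
d = R·|Δφ| / |cos C| = 6370·1.75144 / 0.67721 = 16474 km

16474 km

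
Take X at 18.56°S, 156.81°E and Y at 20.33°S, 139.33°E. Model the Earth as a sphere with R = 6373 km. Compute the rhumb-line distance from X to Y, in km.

1844 km

Rhumb course C = atan2(Δλ, Δψ) with Δψ = ln[tan(π/4+φ₂/2)/tan(π/4+φ₁/2)] = -0.0328, Δλ = -0.3051 → C = 263.87°
d = R·|Δφ| / |cos C| = 6373·0.03089 / 0.10677 = 1844 km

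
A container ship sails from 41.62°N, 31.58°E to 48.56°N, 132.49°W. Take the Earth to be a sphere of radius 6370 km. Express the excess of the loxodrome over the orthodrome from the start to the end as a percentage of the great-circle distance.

Great circle: σ = 1.5487 rad → d_gc = Rσ = 9864.9 km
Rhumb: Δφ = +0.1211, Δλ = -2.8636, Δψ = +0.1719, q = Δφ/Δψ = 0.7047 → d_rh = R√(Δφ²+q²Δλ²) = 12877.4 km
Excess = (12877.4 − 9864.9) / 9864.9 = 3012.5 / 9864.9 = 30.54% ≈ 30.5%

30.5%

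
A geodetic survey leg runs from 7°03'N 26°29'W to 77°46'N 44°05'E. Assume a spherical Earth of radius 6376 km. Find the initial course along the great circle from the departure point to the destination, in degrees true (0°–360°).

11.7°

N = sin Δλ·cos φ₂ = +0.1998;  D = cos φ₁ sin φ₂ − sin φ₁ cos φ₂ cos Δλ = +0.9613
initial course = atan2(N, D) = 11.74°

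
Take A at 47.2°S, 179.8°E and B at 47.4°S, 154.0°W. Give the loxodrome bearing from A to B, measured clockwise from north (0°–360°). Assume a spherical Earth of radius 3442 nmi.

90.6°

Meridional parts: M(φ₁)=-0.9368, M(φ₂)=-0.9419 → ΔM = -0.0051;  Δλ = +0.4573 rad
tan C = Δλ / ΔM = -88.8388 → C = 90.64°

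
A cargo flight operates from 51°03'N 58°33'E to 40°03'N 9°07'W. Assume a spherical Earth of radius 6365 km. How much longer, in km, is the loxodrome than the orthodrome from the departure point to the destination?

Great circle: cos σ = sin φ₁ sin φ₂ + cos φ₁ cos φ₂ cos Δλ,  σ = 0.8186 rad → d_gc = 5210.2 km
Rhumb line: Δψ = -0.2755, q = Δφ/Δψ = 0.6970, d_rh = R√(Δφ²+q²Δλ²) = 5379.8 km
Excess = 5379.8 − 5210.2 = 169.6 ≈ 170 km

170 km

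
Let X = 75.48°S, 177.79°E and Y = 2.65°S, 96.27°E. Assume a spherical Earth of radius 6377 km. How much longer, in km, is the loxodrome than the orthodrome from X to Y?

429 km

Great circle: cos σ = sin φ₁ sin φ₂ + cos φ₁ cos φ₂ cos Δλ,  σ = 1.4890 rad → d_gc = 9495.4 km
Rhumb line: Δψ = +2.0142, q = Δφ/Δψ = 0.6311, d_rh = R√(Δφ²+q²Δλ²) = 9924.3 km
Excess = 9924.3 − 9495.4 = 428.9 ≈ 429 km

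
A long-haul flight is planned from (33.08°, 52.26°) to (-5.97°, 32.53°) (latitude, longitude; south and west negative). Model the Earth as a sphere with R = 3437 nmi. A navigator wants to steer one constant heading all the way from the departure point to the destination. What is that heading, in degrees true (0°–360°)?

205.7°

Meridional parts: M(φ₁)=+0.6124, M(φ₂)=-0.1044 → ΔM = -0.7168;  Δλ = -0.3444 rad
tan C = Δλ / ΔM = +0.4804 → C = 205.66°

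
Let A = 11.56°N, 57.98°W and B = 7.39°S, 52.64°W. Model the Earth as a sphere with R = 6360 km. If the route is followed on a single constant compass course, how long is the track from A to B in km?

2185 km

Rhumb course C = atan2(Δλ, Δψ) with Δψ = ln[tan(π/4+φ₂/2)/tan(π/4+φ₁/2)] = -0.3325, Δλ = +0.0932 → C = 164.34°
d = R·|Δφ| / |cos C| = 6360·0.33074 / 0.96288 = 2185 km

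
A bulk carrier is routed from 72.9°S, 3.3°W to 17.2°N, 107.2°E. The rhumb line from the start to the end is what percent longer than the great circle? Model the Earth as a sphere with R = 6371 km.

Great circle: σ = 1.9617 rad → d_gc = Rσ = 12497.9 km
Rhumb: Δφ = +1.5725, Δλ = +1.9286, Δψ = +2.1996, q = Δφ/Δψ = 0.7149 → d_rh = R√(Δφ²+q²Δλ²) = 13324.2 km
Excess = (13324.2 − 12497.9) / 12497.9 = 826.3 / 12497.9 = 6.61% ≈ 6.6%

6.6%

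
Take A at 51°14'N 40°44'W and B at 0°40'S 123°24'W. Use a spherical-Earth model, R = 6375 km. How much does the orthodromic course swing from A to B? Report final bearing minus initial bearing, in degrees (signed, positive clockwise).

At departure: θ₁ = atan2(sin Δλ cos φ₂, cos φ₁ sin φ₂ − sin φ₁ cos φ₂ cos Δλ) = 263.85°
At arrival: θ₂ = atan2(sin Δλ cos φ₁, −cos φ₂ sin φ₁ + sin φ₂ cos φ₁ cos Δλ) = 218.51°
Δθ = θ₂ − θ₁ = -45.3°

-45.3°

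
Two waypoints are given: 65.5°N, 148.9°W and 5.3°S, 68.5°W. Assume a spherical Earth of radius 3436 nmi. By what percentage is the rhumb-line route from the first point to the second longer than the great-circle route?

Great circle: σ = 1.5860 rad → d_gc = Rσ = 5449.5 nmi
Rhumb: Δφ = -1.2357, Δλ = +1.4032, Δψ = -1.6199, q = Δφ/Δψ = 0.7628 → d_rh = R√(Δφ²+q²Δλ²) = 5617.3 nmi
Excess = (5617.3 − 5449.5) / 5449.5 = 167.8 / 5449.5 = 3.08% ≈ 3.1%

3.1%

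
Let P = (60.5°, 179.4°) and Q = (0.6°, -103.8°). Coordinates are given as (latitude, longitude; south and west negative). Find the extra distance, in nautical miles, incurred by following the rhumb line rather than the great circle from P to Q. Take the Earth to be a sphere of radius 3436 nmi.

Great circle: cos σ = sin φ₁ sin φ₂ + cos φ₁ cos φ₂ cos Δλ,  σ = 1.4489 rad → d_gc = 4978.6 nmi
Rhumb line: Δψ = -1.3241, q = Δφ/Δψ = 0.7896, d_rh = R√(Δφ²+q²Δλ²) = 5111.5 nmi
Excess = 5111.5 − 4978.6 = 132.9 ≈ 133 nmi

133 nmi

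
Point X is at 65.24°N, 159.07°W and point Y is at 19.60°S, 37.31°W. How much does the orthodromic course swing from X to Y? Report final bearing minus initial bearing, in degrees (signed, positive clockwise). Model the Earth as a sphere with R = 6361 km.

At departure: θ₁ = atan2(sin Δλ cos φ₂, cos φ₁ sin φ₂ − sin φ₁ cos φ₂ cos Δλ) = 68.86°
At arrival: θ₂ = atan2(sin Δλ cos φ₁, −cos φ₂ sin φ₁ + sin φ₂ cos φ₁ cos Δλ) = 155.50°
Δθ = θ₂ − θ₁ = +86.6°

+86.6°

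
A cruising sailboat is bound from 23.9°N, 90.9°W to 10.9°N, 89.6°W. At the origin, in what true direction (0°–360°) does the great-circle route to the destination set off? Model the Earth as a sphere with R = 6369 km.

174.3°

N = sin Δλ·cos φ₂ = +0.0223;  D = cos φ₁ sin φ₂ − sin φ₁ cos φ₂ cos Δλ = -0.2248
initial course = atan2(N, D) = 174.34°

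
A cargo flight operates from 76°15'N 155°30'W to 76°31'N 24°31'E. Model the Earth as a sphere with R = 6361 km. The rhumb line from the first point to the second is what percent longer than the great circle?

55.6%

Great circle: σ = 0.4753 rad → d_gc = Rσ = 3023.5 km
Rhumb: Δφ = +0.0047, Δλ = -3.1413, Δψ = +0.0198, q = Δφ/Δψ = 0.2354 → d_rh = R√(Δφ²+q²Δλ²) = 4704.2 km
Excess = (4704.2 − 3023.5) / 3023.5 = 1680.7 / 3023.5 = 55.59% ≈ 55.6%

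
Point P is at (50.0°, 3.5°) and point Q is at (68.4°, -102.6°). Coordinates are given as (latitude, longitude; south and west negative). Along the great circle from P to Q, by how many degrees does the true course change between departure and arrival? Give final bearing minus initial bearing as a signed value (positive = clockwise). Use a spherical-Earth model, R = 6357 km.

At departure: θ₁ = atan2(sin Δλ cos φ₂, cos φ₁ sin φ₂ − sin φ₁ cos φ₂ cos Δλ) = 332.38°
At arrival: θ₂ = atan2(sin Δλ cos φ₁, −cos φ₂ sin φ₁ + sin φ₂ cos φ₁ cos Δλ) = 234.06°
Δθ = θ₂ − θ₁ = -98.3°

-98.3°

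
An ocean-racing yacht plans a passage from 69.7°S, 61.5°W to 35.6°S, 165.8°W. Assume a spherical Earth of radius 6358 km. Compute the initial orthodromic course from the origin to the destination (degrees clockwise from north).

θ = atan2( sin Δλ·cos φ₂ ,  cos φ₁ sin φ₂ − sin φ₁ cos φ₂ cos Δλ )
  = atan2(-0.7879, -0.3903) = 243.65°

243.6°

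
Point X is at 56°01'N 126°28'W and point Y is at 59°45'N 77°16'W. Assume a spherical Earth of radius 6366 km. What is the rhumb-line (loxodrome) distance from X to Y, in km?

Rhumb course C = atan2(Δλ, Δψ) with Δψ = ln[tan(π/4+φ₂/2)/tan(π/4+φ₁/2)] = +0.1227, Δλ = +0.8587 → C = 81.87°
d = R·|Δφ| / |cos C| = 6366·0.06516 / 0.14145 = 2933 km

2933 km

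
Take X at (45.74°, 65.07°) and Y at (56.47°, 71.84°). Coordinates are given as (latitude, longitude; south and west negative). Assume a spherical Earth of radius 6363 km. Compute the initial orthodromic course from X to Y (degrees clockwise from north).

19.0°

θ = atan2( sin Δλ·cos φ₂ ,  cos φ₁ sin φ₂ − sin φ₁ cos φ₂ cos Δλ )
  = atan2(+0.0651, +0.1889) = 19.02°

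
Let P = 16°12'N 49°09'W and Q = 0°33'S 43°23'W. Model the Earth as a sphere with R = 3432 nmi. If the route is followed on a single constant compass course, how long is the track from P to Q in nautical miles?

1060 nmi

Δψ = ln[tan(π/4+φ₂/2)/tan(π/4+φ₁/2)] = -0.2962;  Δφ = -0.2923 rad,  Δλ = +0.1006 rad
q = Δφ/Δψ = 0.9870
d = R·√(Δφ² + q²Δλ²) = 3432·0.30876 = 1060 nmi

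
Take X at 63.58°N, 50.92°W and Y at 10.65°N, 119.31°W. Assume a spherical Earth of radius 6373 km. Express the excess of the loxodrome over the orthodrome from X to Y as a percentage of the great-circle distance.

2.7%

Great circle: σ = 1.2381 rad → d_gc = Rσ = 7890.7 km
Rhumb: Δφ = -0.9238, Δλ = -1.1936, Δψ = -1.2624, q = Δφ/Δψ = 0.7318 → d_rh = R√(Δφ²+q²Δλ²) = 8102.6 km
Excess = (8102.6 − 7890.7) / 7890.7 = 211.9 / 7890.7 = 2.69% ≈ 2.7%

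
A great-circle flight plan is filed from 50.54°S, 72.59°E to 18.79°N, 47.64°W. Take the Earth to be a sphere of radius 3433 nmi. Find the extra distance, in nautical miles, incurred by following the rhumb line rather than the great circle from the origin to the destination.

242 nmi

Great circle: cos σ = sin φ₁ sin φ₂ + cos φ₁ cos φ₂ cos Δλ,  σ = 2.1551 rad → d_gc = 7398.4 nmi
Rhumb line: Δψ = +1.3594, q = Δφ/Δψ = 0.8901, d_rh = R√(Δφ²+q²Δλ²) = 7640.2 nmi
Excess = 7640.2 − 7398.4 = 241.8 ≈ 242 nmi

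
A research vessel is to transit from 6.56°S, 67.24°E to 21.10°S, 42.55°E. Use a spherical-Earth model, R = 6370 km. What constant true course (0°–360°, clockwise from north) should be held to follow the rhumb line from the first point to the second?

238.7°

Meridional parts: M(φ₁)=-0.1147, M(φ₂)=-0.3769 → ΔM = -0.2621;  Δλ = -0.4309 rad
tan C = Δλ / ΔM = +1.6439 → C = 238.69°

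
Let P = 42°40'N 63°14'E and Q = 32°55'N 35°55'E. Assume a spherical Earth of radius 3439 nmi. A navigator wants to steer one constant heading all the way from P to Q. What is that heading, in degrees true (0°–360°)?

Meridional parts: M(φ₁)=+0.8249, M(φ₂)=+0.6090 → ΔM = -0.2159;  Δλ = -0.4768 rad
tan C = Δλ / ΔM = +2.2081 → C = 245.64°

245.6°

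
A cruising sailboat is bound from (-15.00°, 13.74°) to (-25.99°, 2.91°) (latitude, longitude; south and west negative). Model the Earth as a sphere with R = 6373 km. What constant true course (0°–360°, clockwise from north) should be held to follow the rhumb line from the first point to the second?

222.7°

Meridional parts: M(φ₁)=-0.2648, M(φ₂)=-0.4700 → ΔM = -0.2052;  Δλ = -0.1890 rad
tan C = Δλ / ΔM = +0.9213 → C = 222.65°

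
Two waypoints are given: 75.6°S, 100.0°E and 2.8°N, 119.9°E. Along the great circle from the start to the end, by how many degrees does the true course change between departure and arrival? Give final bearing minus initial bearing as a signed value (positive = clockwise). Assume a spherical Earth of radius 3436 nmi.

-15.3°

At departure: θ₁ = atan2(sin Δλ cos φ₂, cos φ₁ sin φ₂ − sin φ₁ cos φ₂ cos Δλ) = 20.24°
At arrival: θ₂ = atan2(sin Δλ cos φ₁, −cos φ₂ sin φ₁ + sin φ₂ cos φ₁ cos Δλ) = 4.94°
Δθ = θ₂ − θ₁ = -15.3°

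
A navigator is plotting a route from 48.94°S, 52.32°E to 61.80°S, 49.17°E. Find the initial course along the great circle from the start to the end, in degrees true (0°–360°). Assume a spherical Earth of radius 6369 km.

N = sin Δλ·cos φ₂ = -0.0260;  D = cos φ₁ sin φ₂ − sin φ₁ cos φ₂ cos Δλ = -0.2231
initial course = atan2(N, D) = 186.64°

186.6°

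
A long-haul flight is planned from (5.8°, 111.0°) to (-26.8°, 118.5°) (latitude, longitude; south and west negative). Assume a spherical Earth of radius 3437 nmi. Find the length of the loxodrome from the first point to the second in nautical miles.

Rhumb course C = atan2(Δλ, Δψ) with Δψ = ln[tan(π/4+φ₂/2)/tan(π/4+φ₁/2)] = -0.5872, Δλ = +0.1309 → C = 167.43°
d = R·|Δφ| / |cos C| = 3437·0.56898 / 0.97604 = 2004 nmi

2004 nmi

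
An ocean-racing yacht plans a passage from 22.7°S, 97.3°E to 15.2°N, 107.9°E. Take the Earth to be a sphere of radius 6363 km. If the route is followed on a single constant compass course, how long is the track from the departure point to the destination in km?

4364 km

Rhumb course C = atan2(Δλ, Δψ) with Δψ = ln[tan(π/4+φ₂/2)/tan(π/4+φ₁/2)] = +0.6754, Δλ = +0.1850 → C = 15.32°
d = R·|Δφ| / |cos C| = 6363·0.66148 / 0.96448 = 4364 km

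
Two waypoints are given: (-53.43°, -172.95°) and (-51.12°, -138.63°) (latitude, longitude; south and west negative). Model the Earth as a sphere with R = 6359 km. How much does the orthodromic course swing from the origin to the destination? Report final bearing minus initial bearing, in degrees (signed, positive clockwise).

-27.5°

Initial bearing θ₁ = atan2(sin Δλ cos φ₂, cos φ₁ sin φ₂ − sin φ₁ cos φ₂ cos Δλ) = 97.64°
Final bearing θ₂ = (initial bearing from the destination back to the start) + 180° = 70.18°
Δθ = θ₂ − θ₁ = -27.5°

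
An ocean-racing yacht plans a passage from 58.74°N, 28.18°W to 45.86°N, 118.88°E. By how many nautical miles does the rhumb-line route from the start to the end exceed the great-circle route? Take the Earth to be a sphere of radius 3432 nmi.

Great circle: cos σ = sin φ₁ sin φ₂ + cos φ₁ cos φ₂ cos Δλ,  σ = 1.2554 rad → d_gc = 4308.6 nmi
Rhumb line: Δψ = -0.3710, q = Δφ/Δψ = 0.6059, d_rh = R√(Δφ²+q²Δλ²) = 5392.6 nmi
Excess = 5392.6 − 4308.6 = 1084.0 ≈ 1084 nmi

1084 nmi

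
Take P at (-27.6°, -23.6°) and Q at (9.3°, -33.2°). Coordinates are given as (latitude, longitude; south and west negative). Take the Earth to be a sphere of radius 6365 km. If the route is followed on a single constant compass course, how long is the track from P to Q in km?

Δψ = ln[tan(π/4+φ₂/2)/tan(π/4+φ₁/2)] = +0.6645;  Δφ = +0.6440 rad,  Δλ = -0.1676 rad
q = Δφ/Δψ = 0.9691
d = R·√(Δφ² + q²Δλ²) = 6365·0.66418 = 4228 km

4228 km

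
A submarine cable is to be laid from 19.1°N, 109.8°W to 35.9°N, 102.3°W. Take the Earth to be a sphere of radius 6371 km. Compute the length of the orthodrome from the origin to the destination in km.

2007 km

Haversine: a = sin²(Δφ/2)+cos φ₁ cos φ₂ sin²(Δλ/2) = 0.02461;  σ = 2·atan2(√a,√(1−a))
σ = 18.053° → d = Rσ = 6371·0.31508 = 2007 km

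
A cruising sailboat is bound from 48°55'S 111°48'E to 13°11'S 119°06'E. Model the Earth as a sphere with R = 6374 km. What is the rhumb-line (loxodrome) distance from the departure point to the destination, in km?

Rhumb course C = atan2(Δλ, Δψ) with Δψ = ln[tan(π/4+φ₂/2)/tan(π/4+φ₁/2)] = +0.7494, Δλ = +0.1274 → C = 9.65°
d = R·|Δφ| / |cos C| = 6374·0.62366 / 0.98586 = 4032 km

4032 km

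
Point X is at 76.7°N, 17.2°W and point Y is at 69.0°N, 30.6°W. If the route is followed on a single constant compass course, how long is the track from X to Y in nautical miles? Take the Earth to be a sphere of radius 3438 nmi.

518 nmi

Δψ = ln[tan(π/4+φ₂/2)/tan(π/4+φ₁/2)] = -0.4635;  Δφ = -0.1344 rad,  Δλ = -0.2339 rad
q = Δφ/Δψ = 0.2899
d = R·√(Δφ² + q²Δλ²) = 3438·0.15053 = 518 nmi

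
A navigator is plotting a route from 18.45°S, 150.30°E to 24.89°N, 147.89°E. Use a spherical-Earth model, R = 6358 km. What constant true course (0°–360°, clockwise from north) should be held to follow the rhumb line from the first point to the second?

Meridional parts: M(φ₁)=-0.3277, M(φ₂)=+0.4488 → ΔM = +0.7765;  Δλ = -0.0421 rad
tan C = Δλ / ΔM = -0.0542 → C = 356.90°

356.9°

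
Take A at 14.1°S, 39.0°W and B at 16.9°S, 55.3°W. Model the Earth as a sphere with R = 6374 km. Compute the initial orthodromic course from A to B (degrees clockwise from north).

θ = atan2( sin Δλ·cos φ₂ ,  cos φ₁ sin φ₂ − sin φ₁ cos φ₂ cos Δλ )
  = atan2(-0.2685, -0.0582) = 257.77°

257.8°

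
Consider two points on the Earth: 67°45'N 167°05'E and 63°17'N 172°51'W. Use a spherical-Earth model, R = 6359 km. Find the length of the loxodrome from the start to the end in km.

1045 km

Rhumb course C = atan2(Δλ, Δψ) with Δψ = ln[tan(π/4+φ₂/2)/tan(π/4+φ₁/2)] = -0.1886, Δλ = +0.3502 → C = 118.31°
d = R·|Δφ| / |cos C| = 6359·0.07796 / 0.47417 = 1045 km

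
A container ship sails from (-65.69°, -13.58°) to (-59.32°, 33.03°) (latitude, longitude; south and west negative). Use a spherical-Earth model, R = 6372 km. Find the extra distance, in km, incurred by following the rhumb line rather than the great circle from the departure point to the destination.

54 km

Great circle: cos σ = sin φ₁ sin φ₂ + cos φ₁ cos φ₂ cos Δλ,  σ = 0.3816 rad → d_gc = 2431.5 km
Rhumb line: Δψ = +0.2419, q = Δφ/Δψ = 0.4597, d_rh = R√(Δφ²+q²Δλ²) = 2485.8 km
Excess = 2485.8 − 2431.5 = 54.3 ≈ 54 km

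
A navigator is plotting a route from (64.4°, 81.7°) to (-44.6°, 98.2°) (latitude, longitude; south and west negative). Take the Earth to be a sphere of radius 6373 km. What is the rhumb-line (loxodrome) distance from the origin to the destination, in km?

Rhumb course C = atan2(Δλ, Δψ) with Δψ = ln[tan(π/4+φ₂/2)/tan(π/4+φ₁/2)] = -2.3535, Δλ = +0.2880 → C = 173.02°
d = R·|Δφ| / |cos C| = 6373·1.90241 / 0.99260 = 12214 km

12214 km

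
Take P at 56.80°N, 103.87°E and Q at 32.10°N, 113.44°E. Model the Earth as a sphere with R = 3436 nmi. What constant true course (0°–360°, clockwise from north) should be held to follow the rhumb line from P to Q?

164.9°

Meridional parts: M(φ₁)=+1.2103, M(φ₂)=+0.5921 → ΔM = -0.6182;  Δλ = +0.1670 rad
tan C = Δλ / ΔM = -0.2702 → C = 164.88°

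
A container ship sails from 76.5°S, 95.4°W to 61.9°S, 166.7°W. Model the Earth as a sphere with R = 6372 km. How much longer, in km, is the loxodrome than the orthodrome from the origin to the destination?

175 km

Great circle: cos σ = sin φ₁ sin φ₂ + cos φ₁ cos φ₂ cos Δλ,  σ = 0.4668 rad → d_gc = 2974.5 km
Rhumb line: Δψ = +0.7488, q = Δφ/Δψ = 0.3403, d_rh = R√(Δφ²+q²Δλ²) = 3149.3 km
Excess = 3149.3 − 2974.5 = 174.8 ≈ 175 km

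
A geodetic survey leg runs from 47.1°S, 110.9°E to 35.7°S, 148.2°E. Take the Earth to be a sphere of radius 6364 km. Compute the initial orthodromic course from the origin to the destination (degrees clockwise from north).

81.2°

θ = atan2( sin Δλ·cos φ₂ ,  cos φ₁ sin φ₂ − sin φ₁ cos φ₂ cos Δλ )
  = atan2(+0.4921, +0.0760) = 81.22°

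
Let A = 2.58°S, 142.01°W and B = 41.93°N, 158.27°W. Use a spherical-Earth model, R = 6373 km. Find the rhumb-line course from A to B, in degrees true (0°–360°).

Meridional parts: M(φ₁)=-0.0450, M(φ₂)=+0.8075 → ΔM = +0.8526;  Δλ = -0.2838 rad
tan C = Δλ / ΔM = -0.3329 → C = 341.59°

341.6°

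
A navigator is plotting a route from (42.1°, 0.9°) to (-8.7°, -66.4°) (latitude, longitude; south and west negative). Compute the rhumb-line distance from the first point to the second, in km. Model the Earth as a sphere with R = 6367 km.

8899 km

Rhumb course C = atan2(Δλ, Δψ) with Δψ = ln[tan(π/4+φ₂/2)/tan(π/4+φ₁/2)] = -0.9639, Δλ = -1.1746 → C = 230.63°
d = R·|Δφ| / |cos C| = 6367·0.88663 / 0.63438 = 8899 km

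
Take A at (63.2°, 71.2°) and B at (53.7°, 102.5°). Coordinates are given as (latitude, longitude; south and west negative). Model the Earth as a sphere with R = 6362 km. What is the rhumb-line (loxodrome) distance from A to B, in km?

Rhumb course C = atan2(Δλ, Δψ) with Δψ = ln[tan(π/4+φ₂/2)/tan(π/4+φ₁/2)] = -0.3192, Δλ = +0.5463 → C = 120.30°
d = R·|Δφ| / |cos C| = 6362·0.16581 / 0.50450 = 2091 km

2091 km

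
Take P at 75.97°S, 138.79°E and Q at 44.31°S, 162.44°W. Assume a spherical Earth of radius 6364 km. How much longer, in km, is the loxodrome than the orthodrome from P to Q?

151 km

Great circle: cos σ = sin φ₁ sin φ₂ + cos φ₁ cos φ₂ cos Δλ,  σ = 0.6956 rad → d_gc = 4427.0 km
Rhumb line: Δψ = +1.2307, q = Δφ/Δψ = 0.4490, d_rh = R√(Δφ²+q²Δλ²) = 4577.8 km
Excess = 4577.8 − 4427.0 = 150.8 ≈ 151 km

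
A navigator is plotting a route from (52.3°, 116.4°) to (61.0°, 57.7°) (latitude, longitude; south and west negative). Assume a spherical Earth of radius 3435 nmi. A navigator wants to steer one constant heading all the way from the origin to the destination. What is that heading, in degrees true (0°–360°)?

Meridional parts: M(φ₁)=+1.0747, M(φ₂)=+1.3524 → ΔM = +0.2777;  Δλ = -1.0245 rad
tan C = Δλ / ΔM = -3.6891 → C = 285.17°

285.2°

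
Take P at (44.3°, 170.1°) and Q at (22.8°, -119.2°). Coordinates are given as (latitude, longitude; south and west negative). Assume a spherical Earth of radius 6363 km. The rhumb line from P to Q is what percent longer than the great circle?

2.2%

Great circle: σ = 1.0602 rad → d_gc = Rσ = 6746.0 km
Rhumb: Δφ = -0.3752, Δλ = +1.2339, Δψ = -0.4553, q = Δφ/Δψ = 0.8241 → d_rh = R√(Δφ²+q²Δλ²) = 6897.2 km
Excess = (6897.2 − 6746.0) / 6746.0 = 151.2 / 6746.0 = 2.24% ≈ 2.2%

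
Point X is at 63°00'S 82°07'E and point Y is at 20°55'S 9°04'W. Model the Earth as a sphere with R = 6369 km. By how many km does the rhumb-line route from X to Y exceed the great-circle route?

474 km

Great circle: cos σ = sin φ₁ sin φ₂ + cos φ₁ cos φ₂ cos Δλ,  σ = 1.2563 rad → d_gc = 8001.4 km
Rhumb line: Δψ = +1.0533, q = Δφ/Δψ = 0.6973, d_rh = R√(Δφ²+q²Δλ²) = 8475.7 km
Excess = 8475.7 − 8001.4 = 474.3 ≈ 474 km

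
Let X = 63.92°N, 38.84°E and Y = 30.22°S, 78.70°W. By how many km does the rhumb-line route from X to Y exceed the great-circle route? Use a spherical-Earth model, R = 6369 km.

602 km

Great circle: cos σ = sin φ₁ sin φ₂ + cos φ₁ cos φ₂ cos Δλ,  σ = 2.2494 rad → d_gc = 14326.5 km
Rhumb line: Δψ = -2.0165, q = Δφ/Δψ = 0.8148, d_rh = R√(Δφ²+q²Δλ²) = 14928.1 km
Excess = 14928.1 − 14326.5 = 601.6 ≈ 602 km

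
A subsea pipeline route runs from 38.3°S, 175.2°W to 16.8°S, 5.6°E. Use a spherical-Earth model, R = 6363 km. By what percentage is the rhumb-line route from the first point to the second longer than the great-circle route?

27.2%

Great circle: σ = 2.1798 rad → d_gc = Rσ = 13870.2 km
Rhumb: Δφ = +0.3752, Δλ = -3.1276, Δψ = +0.4271, q = Δφ/Δψ = 0.8785 → d_rh = R√(Δφ²+q²Δλ²) = 17645.7 km
Excess = (17645.7 − 13870.2) / 13870.2 = 3775.5 / 13870.2 = 27.22% ≈ 27.2%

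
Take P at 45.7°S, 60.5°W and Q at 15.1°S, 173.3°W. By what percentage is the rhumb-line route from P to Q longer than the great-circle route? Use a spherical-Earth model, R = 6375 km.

6.2%

Great circle: σ = 1.6457 rad → d_gc = Rσ = 10491.5 km
Rhumb: Δφ = +0.5341, Δλ = -1.9687, Δψ = +0.6321, q = Δφ/Δψ = 0.8449 → d_rh = R√(Δφ²+q²Δλ²) = 11137.3 km
Excess = (11137.3 − 10491.5) / 10491.5 = 645.8 / 10491.5 = 6.16% ≈ 6.2%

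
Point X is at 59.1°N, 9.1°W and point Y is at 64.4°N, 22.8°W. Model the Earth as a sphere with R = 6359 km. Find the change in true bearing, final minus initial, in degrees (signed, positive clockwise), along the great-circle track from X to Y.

At departure: θ₁ = atan2(sin Δλ cos φ₂, cos φ₁ sin φ₂ − sin φ₁ cos φ₂ cos Δλ) = 315.16°
At arrival: θ₂ = atan2(sin Δλ cos φ₁, −cos φ₂ sin φ₁ + sin φ₂ cos φ₁ cos Δλ) = 303.07°
Δθ = θ₂ − θ₁ = -12.1°

-12.1°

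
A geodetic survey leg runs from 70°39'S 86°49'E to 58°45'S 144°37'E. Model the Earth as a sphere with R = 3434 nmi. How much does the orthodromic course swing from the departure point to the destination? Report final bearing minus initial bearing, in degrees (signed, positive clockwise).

-53.3°

At departure: θ₁ = atan2(sin Δλ cos φ₂, cos φ₁ sin φ₂ − sin φ₁ cos φ₂ cos Δλ) = 92.93°
At arrival: θ₂ = atan2(sin Δλ cos φ₁, −cos φ₂ sin φ₁ + sin φ₂ cos φ₁ cos Δλ) = 39.63°
Δθ = θ₂ − θ₁ = -53.3°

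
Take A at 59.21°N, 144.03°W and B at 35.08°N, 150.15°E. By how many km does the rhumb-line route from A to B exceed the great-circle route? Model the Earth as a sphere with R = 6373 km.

175 km

Great circle: cos σ = sin φ₁ sin φ₂ + cos φ₁ cos φ₂ cos Δλ,  σ = 0.8429 rad → d_gc = 5371.8 km
Rhumb line: Δψ = -0.6352, q = Δφ/Δψ = 0.6631, d_rh = R√(Δφ²+q²Δλ²) = 5546.9 km
Excess = 5546.9 − 5371.8 = 175.1 ≈ 175 km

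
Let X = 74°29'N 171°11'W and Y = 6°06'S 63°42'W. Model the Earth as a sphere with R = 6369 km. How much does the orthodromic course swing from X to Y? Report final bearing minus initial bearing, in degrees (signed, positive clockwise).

At departure: θ₁ = atan2(sin Δλ cos φ₂, cos φ₁ sin φ₂ − sin φ₁ cos φ₂ cos Δλ) = 74.70°
At arrival: θ₂ = atan2(sin Δλ cos φ₁, −cos φ₂ sin φ₁ + sin φ₂ cos φ₁ cos Δλ) = 164.96°
Δθ = θ₂ − θ₁ = +90.3°

+90.3°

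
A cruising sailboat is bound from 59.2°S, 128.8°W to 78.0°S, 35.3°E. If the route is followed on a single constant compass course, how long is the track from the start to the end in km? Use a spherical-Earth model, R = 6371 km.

6557 km

Δψ = ln[tan(π/4+φ₂/2)/tan(π/4+φ₁/2)] = -0.9634;  Δφ = -0.3281 rad,  Δλ = +2.8641 rad
q = Δφ/Δψ = 0.3406
d = R·√(Δφ² + q²Δλ²) = 6371·1.02914 = 6557 km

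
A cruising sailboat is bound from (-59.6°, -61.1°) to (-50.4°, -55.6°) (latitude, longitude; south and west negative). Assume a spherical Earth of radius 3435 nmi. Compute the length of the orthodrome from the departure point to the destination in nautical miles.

583 nmi

Haversine: a = sin²(Δφ/2)+cos φ₁ cos φ₂ sin²(Δλ/2) = 0.00717;  σ = 2·atan2(√a,√(1−a))
σ = 9.718° → d = Rσ = 3435·0.16961 = 583 nmi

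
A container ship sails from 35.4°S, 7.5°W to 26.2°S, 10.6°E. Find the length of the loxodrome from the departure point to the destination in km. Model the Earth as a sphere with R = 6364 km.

Rhumb course C = atan2(Δλ, Δψ) with Δψ = ln[tan(π/4+φ₂/2)/tan(π/4+φ₁/2)] = +0.1873, Δλ = +0.3159 → C = 59.34°
d = R·|Δφ| / |cos C| = 6364·0.16057 / 0.50996 = 2004 km

2004 km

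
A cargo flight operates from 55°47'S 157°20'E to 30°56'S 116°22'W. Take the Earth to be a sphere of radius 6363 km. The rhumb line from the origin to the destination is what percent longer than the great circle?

Great circle: σ = 1.0971 rad → d_gc = Rσ = 6980.7 km
Rhumb: Δφ = +0.4337, Δλ = +1.5062, Δψ = +0.6101, q = Δφ/Δψ = 0.7109 → d_rh = R√(Δφ²+q²Δλ²) = 7350.9 km
Excess = (7350.9 − 6980.7) / 6980.7 = 370.2 / 6980.7 = 5.30% ≈ 5.3%

5.3%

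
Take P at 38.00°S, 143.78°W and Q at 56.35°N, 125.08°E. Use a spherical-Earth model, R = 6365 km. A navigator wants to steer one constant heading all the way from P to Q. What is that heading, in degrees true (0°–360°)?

320.3°

Δψ = ln[tan(π/4+φ₂/2)/tan(π/4+φ₁/2)] = +1.9140
Δλ = -1.5907 rad (taken the short way round)
course = atan2(Δλ, Δψ) = 320.27°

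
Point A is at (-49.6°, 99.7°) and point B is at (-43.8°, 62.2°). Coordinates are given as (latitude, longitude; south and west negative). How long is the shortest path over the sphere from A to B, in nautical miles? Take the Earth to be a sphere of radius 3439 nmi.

1565 nmi

Haversine: a = sin²(Δφ/2)+cos φ₁ cos φ₂ sin²(Δλ/2) = 0.05089;  σ = 2·atan2(√a,√(1−a))
σ = 26.076° → d = Rσ = 3439·0.45511 = 1565 nmi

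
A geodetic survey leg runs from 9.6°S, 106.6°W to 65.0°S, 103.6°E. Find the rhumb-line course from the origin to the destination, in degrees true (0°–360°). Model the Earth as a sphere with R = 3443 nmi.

242.9°

Meridional parts: M(φ₁)=-0.1683, M(φ₂)=-1.5065 → ΔM = -1.3381;  Δλ = -2.6145 rad
tan C = Δλ / ΔM = +1.9539 → C = 242.90°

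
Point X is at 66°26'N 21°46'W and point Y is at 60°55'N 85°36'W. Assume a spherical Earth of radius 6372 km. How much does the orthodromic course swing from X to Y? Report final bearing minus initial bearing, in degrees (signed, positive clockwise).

-58.4°

Initial bearing θ₁ = atan2(sin Δλ cos φ₂, cos φ₁ sin φ₂ − sin φ₁ cos φ₂ cos Δλ) = 289.32°
Final bearing θ₂ = (initial bearing from the destination back to the start) + 180° = 230.92°
Δθ = θ₂ − θ₁ = -58.4°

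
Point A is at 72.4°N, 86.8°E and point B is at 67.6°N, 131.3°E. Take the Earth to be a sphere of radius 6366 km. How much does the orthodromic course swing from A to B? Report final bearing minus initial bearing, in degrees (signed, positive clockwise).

Initial bearing θ₁ = atan2(sin Δλ cos φ₂, cos φ₁ sin φ₂ − sin φ₁ cos φ₂ cos Δλ) = 85.62°
Final bearing θ₂ = (initial bearing from the destination back to the start) + 180° = 127.71°
Δθ = θ₂ − θ₁ = +42.1°

+42.1°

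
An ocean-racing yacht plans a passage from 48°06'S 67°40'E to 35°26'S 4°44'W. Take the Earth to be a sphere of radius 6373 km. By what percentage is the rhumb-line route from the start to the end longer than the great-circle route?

3.3%

Great circle: σ = 0.9322 rad → d_gc = Rσ = 5941.1 km
Rhumb: Δφ = +0.2211, Δλ = -1.2636, Δψ = +0.2980, q = Δφ/Δψ = 0.7419 → d_rh = R√(Δφ²+q²Δλ²) = 6138.5 km
Excess = (6138.5 − 5941.1) / 5941.1 = 197.4 / 5941.1 = 3.32% ≈ 3.3%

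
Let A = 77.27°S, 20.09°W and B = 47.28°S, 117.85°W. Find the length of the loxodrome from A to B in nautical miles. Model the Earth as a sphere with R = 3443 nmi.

Δψ = ln[tan(π/4+φ₂/2)/tan(π/4+φ₁/2)] = +1.2545;  Δφ = +0.5234 rad,  Δλ = -1.7062 rad
q = Δφ/Δψ = 0.4172
d = R·√(Δφ² + q²Δλ²) = 3443·0.88363 = 3042 nmi

3042 nmi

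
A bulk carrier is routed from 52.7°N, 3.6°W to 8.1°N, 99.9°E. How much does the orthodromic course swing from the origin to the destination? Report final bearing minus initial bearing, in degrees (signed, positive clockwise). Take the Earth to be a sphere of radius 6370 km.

At departure: θ₁ = atan2(sin Δλ cos φ₂, cos φ₁ sin φ₂ − sin φ₁ cos φ₂ cos Δλ) = 74.38°
At arrival: θ₂ = atan2(sin Δλ cos φ₁, −cos φ₂ sin φ₁ + sin φ₂ cos φ₁ cos Δλ) = 143.88°
Δθ = θ₂ − θ₁ = +69.5°

+69.5°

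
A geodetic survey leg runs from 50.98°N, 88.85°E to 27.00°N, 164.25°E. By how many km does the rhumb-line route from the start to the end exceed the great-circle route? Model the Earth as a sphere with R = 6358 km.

223 km

Great circle: cos σ = sin φ₁ sin φ₂ + cos φ₁ cos φ₂ cos Δλ,  σ = 1.0540 rad → d_gc = 6701.16 km
Rhumb line: Δψ = -0.5479, q = Δφ/Δψ = 0.7639, d_rh = R√(Δφ²+q²Δλ²) = 6923.70 km
Excess = 6923.70 − 6701.16 = 222.54 ≈ 223 km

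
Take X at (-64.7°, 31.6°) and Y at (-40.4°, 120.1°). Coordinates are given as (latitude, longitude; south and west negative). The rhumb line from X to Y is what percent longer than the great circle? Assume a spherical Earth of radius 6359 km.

7.2%

Great circle: σ = 0.9342 rad → d_gc = Rσ = 5940.5 km
Rhumb: Δφ = +0.4241, Δλ = +1.5446, Δψ = +0.7221, q = Δφ/Δψ = 0.5873 → d_rh = R√(Δφ²+q²Δλ²) = 6368.3 km
Excess = (6368.3 − 5940.5) / 5940.5 = 427.8 / 5940.5 = 7.20% ≈ 7.2%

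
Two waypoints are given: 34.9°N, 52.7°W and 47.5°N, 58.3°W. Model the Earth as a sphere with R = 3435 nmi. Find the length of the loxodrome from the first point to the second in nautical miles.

796 nmi

Rhumb course C = atan2(Δλ, Δψ) with Δψ = ln[tan(π/4+φ₂/2)/tan(π/4+φ₁/2)] = +0.2938, Δλ = -0.0977 → C = 341.60°
d = R·|Δφ| / |cos C| = 3435·0.21991 / 0.94887 = 796 nmi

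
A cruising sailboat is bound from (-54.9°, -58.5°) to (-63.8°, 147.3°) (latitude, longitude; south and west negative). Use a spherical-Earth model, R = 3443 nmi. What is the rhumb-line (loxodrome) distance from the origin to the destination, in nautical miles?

Δψ = ln[tan(π/4+φ₂/2)/tan(π/4+φ₁/2)] = -0.3068;  Δφ = -0.1553 rad,  Δλ = -2.6913 rad
q = Δφ/Δψ = 0.5063
d = R·√(Δφ² + q²Δλ²) = 3443·1.37154 = 4722 nmi

4722 nmi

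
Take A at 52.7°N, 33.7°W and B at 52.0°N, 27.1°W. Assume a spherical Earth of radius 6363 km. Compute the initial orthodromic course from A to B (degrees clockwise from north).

97.2°

θ = atan2( sin Δλ·cos φ₂ ,  cos φ₁ sin φ₂ − sin φ₁ cos φ₂ cos Δλ )
  = atan2(+0.0708, -0.0090) = 97.23°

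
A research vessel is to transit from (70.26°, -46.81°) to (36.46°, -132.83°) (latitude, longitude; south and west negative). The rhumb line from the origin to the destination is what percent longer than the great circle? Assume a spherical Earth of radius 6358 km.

6.9%

Great circle: σ = 0.9543 rad → d_gc = Rσ = 6067.3 km
Rhumb: Δφ = -0.5899, Δλ = -1.5013, Δψ = -1.0645, q = Δφ/Δψ = 0.5542 → d_rh = R√(Δφ²+q²Δλ²) = 6484.5 km
Excess = (6484.5 − 6067.3) / 6067.3 = 417.2 / 6067.3 = 6.88% ≈ 6.9%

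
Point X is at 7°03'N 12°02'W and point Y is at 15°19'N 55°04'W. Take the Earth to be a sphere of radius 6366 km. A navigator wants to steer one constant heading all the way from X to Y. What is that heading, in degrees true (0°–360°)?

Meridional parts: M(φ₁)=+0.1234, M(φ₂)=+0.2706 → ΔM = +0.1472;  Δλ = -0.7511 rad
tan C = Δλ / ΔM = -5.1020 → C = 281.09°

281.1°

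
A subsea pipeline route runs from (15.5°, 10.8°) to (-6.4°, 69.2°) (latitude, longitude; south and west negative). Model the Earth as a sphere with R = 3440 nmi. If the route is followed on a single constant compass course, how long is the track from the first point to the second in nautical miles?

3714 nmi

Rhumb course C = atan2(Δλ, Δψ) with Δψ = ln[tan(π/4+φ₂/2)/tan(π/4+φ₁/2)] = -0.3858, Δλ = +1.0193 → C = 110.73°
d = R·|Δφ| / |cos C| = 3440·0.38223 / 0.35401 = 3714 nmi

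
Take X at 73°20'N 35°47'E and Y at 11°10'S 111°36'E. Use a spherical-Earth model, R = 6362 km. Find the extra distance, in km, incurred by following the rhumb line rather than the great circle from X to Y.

328 km

Great circle: cos σ = sin φ₁ sin φ₂ + cos φ₁ cos φ₂ cos Δλ,  σ = 1.6876 rad → d_gc = 10736.8 km
Rhumb line: Δψ = -2.1170, q = Δφ/Δψ = 0.6966, d_rh = R√(Δφ²+q²Δλ²) = 11064.8 km
Excess = 11064.8 − 10736.8 = 328.0 ≈ 328 km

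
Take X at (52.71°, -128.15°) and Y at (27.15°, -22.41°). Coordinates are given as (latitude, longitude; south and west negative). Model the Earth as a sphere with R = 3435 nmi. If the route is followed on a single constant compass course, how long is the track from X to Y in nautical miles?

Rhumb course C = atan2(Δλ, Δψ) with Δψ = ln[tan(π/4+φ₂/2)/tan(π/4+φ₁/2)] = -0.5938, Δλ = +1.8455 → C = 107.84°
d = R·|Δφ| / |cos C| = 3435·0.44611 / 0.30629 = 5003 nmi

5003 nmi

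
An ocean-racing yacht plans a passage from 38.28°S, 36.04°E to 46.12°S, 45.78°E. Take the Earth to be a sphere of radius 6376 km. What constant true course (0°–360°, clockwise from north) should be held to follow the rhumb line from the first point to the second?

Meridional parts: M(φ₁)=-0.7242, M(φ₂)=-0.9093 → ΔM = -0.1851;  Δλ = +0.1700 rad
tan C = Δλ / ΔM = -0.9184 → C = 137.43°

137.4°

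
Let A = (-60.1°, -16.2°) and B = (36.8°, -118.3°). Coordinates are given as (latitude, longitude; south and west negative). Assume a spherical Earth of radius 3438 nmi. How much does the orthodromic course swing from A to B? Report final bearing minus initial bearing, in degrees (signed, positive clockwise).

+41.3°

At departure: θ₁ = atan2(sin Δλ cos φ₂, cos φ₁ sin φ₂ − sin φ₁ cos φ₂ cos Δλ) = 281.06°
At arrival: θ₂ = atan2(sin Δλ cos φ₁, −cos φ₂ sin φ₁ + sin φ₂ cos φ₁ cos Δλ) = 322.34°
Δθ = θ₂ − θ₁ = +41.3°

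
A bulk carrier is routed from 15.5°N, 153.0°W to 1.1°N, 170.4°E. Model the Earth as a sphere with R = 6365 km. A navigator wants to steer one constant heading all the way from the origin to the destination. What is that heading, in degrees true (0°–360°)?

Δψ = ln[tan(π/4+φ₂/2)/tan(π/4+φ₁/2)] = -0.2547
Δλ = -0.6388 rad (taken the short way round)
course = atan2(Δλ, Δψ) = 248.26°

248.3°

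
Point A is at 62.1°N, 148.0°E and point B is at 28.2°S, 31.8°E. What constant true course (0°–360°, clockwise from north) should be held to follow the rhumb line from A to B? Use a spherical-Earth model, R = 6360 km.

Δψ = ln[tan(π/4+φ₂/2)/tan(π/4+φ₁/2)] = -1.9061
Δλ = -2.0281 rad (taken the short way round)
course = atan2(Δλ, Δψ) = 226.78°

226.8°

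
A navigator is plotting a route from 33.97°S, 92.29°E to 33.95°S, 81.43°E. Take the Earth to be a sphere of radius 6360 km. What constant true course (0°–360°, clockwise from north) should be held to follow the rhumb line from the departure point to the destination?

270.1°

Δψ = ln[tan(π/4+φ₂/2)/tan(π/4+φ₁/2)] = +0.0004
Δλ = -0.1895 rad (taken the short way round)
course = atan2(Δλ, Δψ) = 270.13°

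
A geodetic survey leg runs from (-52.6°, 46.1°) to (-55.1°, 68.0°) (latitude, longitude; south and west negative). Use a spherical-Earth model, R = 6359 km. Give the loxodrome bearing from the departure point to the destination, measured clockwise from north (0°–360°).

101.0°

Meridional parts: M(φ₁)=-1.0833, M(φ₂)=-1.1573 → ΔM = -0.0740;  Δλ = +0.3822 rad
tan C = Δλ / ΔM = -5.1656 → C = 100.96°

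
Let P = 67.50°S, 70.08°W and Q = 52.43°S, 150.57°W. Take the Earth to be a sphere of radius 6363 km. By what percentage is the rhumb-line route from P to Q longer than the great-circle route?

Great circle: σ = 0.6907 rad → d_gc = Rσ = 4394.7 km
Rhumb: Δφ = +0.2630, Δλ = -1.4048, Δψ = +0.5365, q = Δφ/Δψ = 0.4903 → d_rh = R√(Δφ²+q²Δλ²) = 4691.2 km
Excess = (4691.2 − 4394.7) / 4394.7 = 296.5 / 4394.7 = 6.747% ≈ 6.7%

6.7%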